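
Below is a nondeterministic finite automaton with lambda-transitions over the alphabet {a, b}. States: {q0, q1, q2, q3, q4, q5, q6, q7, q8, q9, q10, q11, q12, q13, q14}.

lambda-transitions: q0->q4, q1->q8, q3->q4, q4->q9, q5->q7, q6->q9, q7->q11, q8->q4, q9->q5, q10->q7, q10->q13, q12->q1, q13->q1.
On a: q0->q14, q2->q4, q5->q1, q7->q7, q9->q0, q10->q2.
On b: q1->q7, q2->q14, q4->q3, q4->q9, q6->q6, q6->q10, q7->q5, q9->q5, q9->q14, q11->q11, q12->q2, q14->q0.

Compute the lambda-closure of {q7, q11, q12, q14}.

Start with {q7, q11, q12, q14}.
From q12 via lambda: add q1.
From q1 via lambda: add q8.
From q8 via lambda: add q4.
From q4 via lambda: add q9.
From q9 via lambda: add q5.
No new states can be added; the closed set is {q1, q4, q5, q7, q8, q9, q11, q12, q14}.

{q1, q4, q5, q7, q8, q9, q11, q12, q14}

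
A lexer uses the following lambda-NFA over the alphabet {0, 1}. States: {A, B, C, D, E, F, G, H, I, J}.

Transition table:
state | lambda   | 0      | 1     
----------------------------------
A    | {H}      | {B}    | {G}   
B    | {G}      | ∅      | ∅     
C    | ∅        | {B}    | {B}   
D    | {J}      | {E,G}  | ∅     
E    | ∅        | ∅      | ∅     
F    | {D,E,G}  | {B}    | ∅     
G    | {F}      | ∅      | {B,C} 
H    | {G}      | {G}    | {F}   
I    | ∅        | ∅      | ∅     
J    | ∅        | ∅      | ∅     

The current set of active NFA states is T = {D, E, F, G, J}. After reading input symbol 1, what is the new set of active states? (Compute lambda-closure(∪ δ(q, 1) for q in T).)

{B, C, D, E, F, G, J}

G on 1 → {B, C}.
No 1-transition from D, E, F, J.
Union after reading 1: {B, C}.
Now take the lambda-closure:
From B via lambda: add G.
From G via lambda: add F.
From F via lambda: add D, E.
From D via lambda: add J.
No new states can be added; the closed set is {B, C, D, E, F, G, J}.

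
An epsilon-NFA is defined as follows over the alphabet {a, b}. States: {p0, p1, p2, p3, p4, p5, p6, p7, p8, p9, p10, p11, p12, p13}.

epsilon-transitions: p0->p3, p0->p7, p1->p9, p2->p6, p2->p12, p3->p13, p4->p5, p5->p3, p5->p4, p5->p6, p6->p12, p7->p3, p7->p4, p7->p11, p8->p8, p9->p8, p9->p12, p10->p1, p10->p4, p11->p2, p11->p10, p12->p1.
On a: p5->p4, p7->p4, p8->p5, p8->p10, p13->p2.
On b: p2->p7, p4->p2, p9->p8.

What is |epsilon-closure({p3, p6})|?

7

Start with {p3, p6}.
From p3 via epsilon: add p13.
From p6 via epsilon: add p12.
From p12 via epsilon: add p1.
From p1 via epsilon: add p9.
From p9 via epsilon: add p8.
epsilon-closure = {p1, p3, p6, p8, p9, p12, p13}, which has 7 states.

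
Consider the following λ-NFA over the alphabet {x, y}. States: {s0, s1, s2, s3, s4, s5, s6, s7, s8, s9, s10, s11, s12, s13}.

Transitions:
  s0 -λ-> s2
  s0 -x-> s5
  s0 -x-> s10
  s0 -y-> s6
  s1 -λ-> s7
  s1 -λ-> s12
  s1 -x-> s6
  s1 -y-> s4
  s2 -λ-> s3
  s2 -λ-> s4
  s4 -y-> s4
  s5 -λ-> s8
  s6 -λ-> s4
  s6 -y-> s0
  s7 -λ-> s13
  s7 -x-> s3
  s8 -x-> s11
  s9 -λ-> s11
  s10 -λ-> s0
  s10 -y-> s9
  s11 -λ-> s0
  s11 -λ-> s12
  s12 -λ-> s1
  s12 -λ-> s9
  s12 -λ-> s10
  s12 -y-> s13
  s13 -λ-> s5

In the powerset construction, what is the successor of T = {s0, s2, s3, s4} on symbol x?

s0 on x → {s5, s10}.
No x-transition from s2, s3, s4.
Union after reading x: {s5, s10}.
Now take the λ-closure:
From s5 via λ: add s8.
From s10 via λ: add s0.
From s0 via λ: add s2.
From s2 via λ: add s3, s4.
No new states can be added; the closed set is {s0, s2, s3, s4, s5, s8, s10}.

{s0, s2, s3, s4, s5, s8, s10}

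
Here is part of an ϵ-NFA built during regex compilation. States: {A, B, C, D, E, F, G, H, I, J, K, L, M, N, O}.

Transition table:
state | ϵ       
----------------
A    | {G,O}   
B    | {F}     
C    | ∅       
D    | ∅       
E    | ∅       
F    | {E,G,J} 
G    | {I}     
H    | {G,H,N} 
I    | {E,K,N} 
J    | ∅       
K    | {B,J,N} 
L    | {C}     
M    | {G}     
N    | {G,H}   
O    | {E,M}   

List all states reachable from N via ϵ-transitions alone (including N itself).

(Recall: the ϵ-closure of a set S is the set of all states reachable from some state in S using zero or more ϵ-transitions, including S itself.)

{B, E, F, G, H, I, J, K, N}

Start with {N}.
From N via ϵ: add G, H.
From G via ϵ: add I.
From I via ϵ: add E, K.
From K via ϵ: add B, J.
From B via ϵ: add F.
No new states can be added; the closed set is {B, E, F, G, H, I, J, K, N}.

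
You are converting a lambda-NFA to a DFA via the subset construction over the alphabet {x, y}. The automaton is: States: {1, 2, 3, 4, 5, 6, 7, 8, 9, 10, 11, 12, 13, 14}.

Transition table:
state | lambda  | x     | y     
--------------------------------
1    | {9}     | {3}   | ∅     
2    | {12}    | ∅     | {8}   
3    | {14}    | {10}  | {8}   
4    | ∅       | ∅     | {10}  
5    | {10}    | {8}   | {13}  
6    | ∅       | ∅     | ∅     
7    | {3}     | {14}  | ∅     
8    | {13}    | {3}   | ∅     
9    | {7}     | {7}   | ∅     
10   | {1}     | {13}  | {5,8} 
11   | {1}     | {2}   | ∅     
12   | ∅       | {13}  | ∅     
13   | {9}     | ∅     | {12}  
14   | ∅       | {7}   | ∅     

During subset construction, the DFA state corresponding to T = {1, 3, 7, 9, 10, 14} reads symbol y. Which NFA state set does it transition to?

{1, 3, 5, 7, 8, 9, 10, 13, 14}

3 on y → {8}.
10 on y → {5, 8}.
No y-transition from 1, 7, 9, 14.
Union after reading y: {5, 8}.
Now take the lambda-closure:
From 5 via lambda: add 10.
From 8 via lambda: add 13.
From 10 via lambda: add 1.
From 13 via lambda: add 9.
From 9 via lambda: add 7.
From 7 via lambda: add 3.
From 3 via lambda: add 14.
No new states can be added; the closed set is {1, 3, 5, 7, 8, 9, 10, 13, 14}.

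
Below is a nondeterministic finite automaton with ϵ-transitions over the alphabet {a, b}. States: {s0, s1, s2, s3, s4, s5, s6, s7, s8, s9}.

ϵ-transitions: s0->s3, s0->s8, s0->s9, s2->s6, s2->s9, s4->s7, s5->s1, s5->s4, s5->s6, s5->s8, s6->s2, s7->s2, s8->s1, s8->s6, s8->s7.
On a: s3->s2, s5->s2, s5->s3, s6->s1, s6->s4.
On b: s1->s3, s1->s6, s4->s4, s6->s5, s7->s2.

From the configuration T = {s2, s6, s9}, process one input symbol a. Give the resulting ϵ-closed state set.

{s1, s2, s4, s6, s7, s9}

s6 on a → {s1, s4}.
No a-transition from s2, s9.
Union after reading a: {s1, s4}.
Now take the ϵ-closure:
From s4 via ϵ: add s7.
From s7 via ϵ: add s2.
From s2 via ϵ: add s6, s9.
No new states can be added; the closed set is {s1, s2, s4, s6, s7, s9}.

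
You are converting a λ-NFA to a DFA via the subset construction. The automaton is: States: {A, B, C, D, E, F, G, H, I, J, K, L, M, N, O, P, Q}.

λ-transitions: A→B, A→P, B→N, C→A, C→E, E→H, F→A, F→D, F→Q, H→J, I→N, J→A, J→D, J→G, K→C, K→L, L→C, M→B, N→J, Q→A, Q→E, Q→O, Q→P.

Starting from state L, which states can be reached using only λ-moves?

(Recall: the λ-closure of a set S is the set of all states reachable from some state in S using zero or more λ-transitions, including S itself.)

Start with {L}.
From L via λ: add C.
From C via λ: add A, E.
From A via λ: add B, P.
From E via λ: add H.
From B via λ: add N.
From H via λ: add J.
From J via λ: add D, G.
No new states can be added; the closed set is {A, B, C, D, E, G, H, J, L, N, P}.

{A, B, C, D, E, G, H, J, L, N, P}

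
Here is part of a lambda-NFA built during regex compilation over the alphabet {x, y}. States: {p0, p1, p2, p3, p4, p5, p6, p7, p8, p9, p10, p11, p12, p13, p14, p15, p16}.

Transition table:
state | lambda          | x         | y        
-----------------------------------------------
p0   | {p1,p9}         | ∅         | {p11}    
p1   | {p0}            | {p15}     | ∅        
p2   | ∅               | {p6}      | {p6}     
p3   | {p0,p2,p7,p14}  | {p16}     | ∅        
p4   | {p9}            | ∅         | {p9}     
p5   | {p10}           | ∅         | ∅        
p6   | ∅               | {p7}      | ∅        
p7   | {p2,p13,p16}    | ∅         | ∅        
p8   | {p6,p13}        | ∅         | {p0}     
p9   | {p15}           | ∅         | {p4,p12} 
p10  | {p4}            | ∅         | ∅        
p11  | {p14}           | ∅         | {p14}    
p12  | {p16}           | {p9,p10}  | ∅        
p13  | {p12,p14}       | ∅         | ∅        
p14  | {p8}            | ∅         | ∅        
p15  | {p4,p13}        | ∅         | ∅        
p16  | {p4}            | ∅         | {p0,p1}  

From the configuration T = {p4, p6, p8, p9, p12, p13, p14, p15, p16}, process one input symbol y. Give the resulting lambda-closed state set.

p4 on y → {p9}.
p8 on y → {p0}.
p9 on y → {p4, p12}.
p16 on y → {p0, p1}.
No y-transition from p6, p12, p13, p14, p15.
Union after reading y: {p0, p1, p4, p9, p12}.
Now take the lambda-closure:
From p9 via lambda: add p15.
From p12 via lambda: add p16.
From p15 via lambda: add p13.
From p13 via lambda: add p14.
From p14 via lambda: add p8.
From p8 via lambda: add p6.
No new states can be added; the closed set is {p0, p1, p4, p6, p8, p9, p12, p13, p14, p15, p16}.

{p0, p1, p4, p6, p8, p9, p12, p13, p14, p15, p16}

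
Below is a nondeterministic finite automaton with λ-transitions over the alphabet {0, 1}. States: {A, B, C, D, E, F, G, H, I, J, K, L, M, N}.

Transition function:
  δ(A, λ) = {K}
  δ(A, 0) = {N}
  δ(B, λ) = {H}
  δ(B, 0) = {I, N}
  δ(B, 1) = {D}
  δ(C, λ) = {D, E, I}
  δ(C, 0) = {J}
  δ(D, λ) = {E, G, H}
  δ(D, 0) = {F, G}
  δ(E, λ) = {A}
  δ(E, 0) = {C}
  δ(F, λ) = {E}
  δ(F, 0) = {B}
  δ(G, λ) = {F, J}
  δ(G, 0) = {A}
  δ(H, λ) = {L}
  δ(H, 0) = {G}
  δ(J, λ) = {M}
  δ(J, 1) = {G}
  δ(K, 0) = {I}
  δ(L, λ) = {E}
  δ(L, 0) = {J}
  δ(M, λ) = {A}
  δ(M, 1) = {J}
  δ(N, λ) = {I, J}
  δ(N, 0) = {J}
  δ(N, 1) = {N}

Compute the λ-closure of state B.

Start with {B}.
From B via λ: add H.
From H via λ: add L.
From L via λ: add E.
From E via λ: add A.
From A via λ: add K.
No new states can be added; the closed set is {A, B, E, H, K, L}.

{A, B, E, H, K, L}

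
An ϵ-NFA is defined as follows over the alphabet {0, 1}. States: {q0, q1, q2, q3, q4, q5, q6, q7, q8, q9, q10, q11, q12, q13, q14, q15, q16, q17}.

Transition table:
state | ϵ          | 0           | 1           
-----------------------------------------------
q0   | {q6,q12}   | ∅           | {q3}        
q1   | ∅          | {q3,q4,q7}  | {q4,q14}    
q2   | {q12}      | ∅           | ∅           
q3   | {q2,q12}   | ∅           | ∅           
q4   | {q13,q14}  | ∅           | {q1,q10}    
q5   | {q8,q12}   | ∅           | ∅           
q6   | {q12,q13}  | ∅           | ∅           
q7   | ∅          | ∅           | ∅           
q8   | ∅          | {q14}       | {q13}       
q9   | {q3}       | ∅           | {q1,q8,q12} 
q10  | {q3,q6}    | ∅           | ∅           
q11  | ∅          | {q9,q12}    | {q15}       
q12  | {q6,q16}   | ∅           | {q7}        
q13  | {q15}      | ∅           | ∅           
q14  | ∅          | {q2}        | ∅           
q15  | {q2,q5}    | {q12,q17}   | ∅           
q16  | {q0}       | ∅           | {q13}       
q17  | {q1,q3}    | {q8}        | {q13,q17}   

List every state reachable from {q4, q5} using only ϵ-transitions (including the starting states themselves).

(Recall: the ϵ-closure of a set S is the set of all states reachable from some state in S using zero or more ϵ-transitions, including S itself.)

{q0, q2, q4, q5, q6, q8, q12, q13, q14, q15, q16}

Start with {q4, q5}.
From q4 via ϵ: add q13, q14.
From q5 via ϵ: add q8, q12.
From q12 via ϵ: add q6, q16.
From q13 via ϵ: add q15.
From q15 via ϵ: add q2.
From q16 via ϵ: add q0.
No new states can be added; the closed set is {q0, q2, q4, q5, q6, q8, q12, q13, q14, q15, q16}.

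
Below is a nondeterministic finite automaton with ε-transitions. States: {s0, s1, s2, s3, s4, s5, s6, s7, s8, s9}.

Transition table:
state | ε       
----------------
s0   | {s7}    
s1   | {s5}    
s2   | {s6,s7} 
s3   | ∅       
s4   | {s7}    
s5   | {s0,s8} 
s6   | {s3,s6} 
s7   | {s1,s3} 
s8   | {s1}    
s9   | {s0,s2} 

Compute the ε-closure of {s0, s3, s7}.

Start with {s0, s3, s7}.
From s7 via ε: add s1.
From s1 via ε: add s5.
From s5 via ε: add s8.
No new states can be added; the closed set is {s0, s1, s3, s5, s7, s8}.

{s0, s1, s3, s5, s7, s8}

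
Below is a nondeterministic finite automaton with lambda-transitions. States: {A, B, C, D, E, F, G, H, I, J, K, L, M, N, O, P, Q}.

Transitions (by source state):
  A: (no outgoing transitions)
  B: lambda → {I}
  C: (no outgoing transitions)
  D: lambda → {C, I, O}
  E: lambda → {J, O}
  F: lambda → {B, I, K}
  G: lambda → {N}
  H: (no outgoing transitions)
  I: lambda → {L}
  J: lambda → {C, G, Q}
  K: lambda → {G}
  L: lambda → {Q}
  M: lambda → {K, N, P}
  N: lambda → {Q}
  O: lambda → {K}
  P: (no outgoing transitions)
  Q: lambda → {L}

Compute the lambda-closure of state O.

{G, K, L, N, O, Q}

Start with {O}.
From O via lambda: add K.
From K via lambda: add G.
From G via lambda: add N.
From N via lambda: add Q.
From Q via lambda: add L.
No new states can be added; the closed set is {G, K, L, N, O, Q}.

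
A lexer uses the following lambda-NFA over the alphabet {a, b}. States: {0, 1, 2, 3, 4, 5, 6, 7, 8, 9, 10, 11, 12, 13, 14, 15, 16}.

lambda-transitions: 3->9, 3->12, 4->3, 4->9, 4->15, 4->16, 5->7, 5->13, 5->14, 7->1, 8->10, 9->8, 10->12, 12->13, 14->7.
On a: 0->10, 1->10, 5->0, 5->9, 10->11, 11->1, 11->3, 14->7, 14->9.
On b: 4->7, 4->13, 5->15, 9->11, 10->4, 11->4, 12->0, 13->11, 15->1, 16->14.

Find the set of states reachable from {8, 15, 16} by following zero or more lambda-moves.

Start with {8, 15, 16}.
From 8 via lambda: add 10.
From 10 via lambda: add 12.
From 12 via lambda: add 13.
No new states can be added; the closed set is {8, 10, 12, 13, 15, 16}.

{8, 10, 12, 13, 15, 16}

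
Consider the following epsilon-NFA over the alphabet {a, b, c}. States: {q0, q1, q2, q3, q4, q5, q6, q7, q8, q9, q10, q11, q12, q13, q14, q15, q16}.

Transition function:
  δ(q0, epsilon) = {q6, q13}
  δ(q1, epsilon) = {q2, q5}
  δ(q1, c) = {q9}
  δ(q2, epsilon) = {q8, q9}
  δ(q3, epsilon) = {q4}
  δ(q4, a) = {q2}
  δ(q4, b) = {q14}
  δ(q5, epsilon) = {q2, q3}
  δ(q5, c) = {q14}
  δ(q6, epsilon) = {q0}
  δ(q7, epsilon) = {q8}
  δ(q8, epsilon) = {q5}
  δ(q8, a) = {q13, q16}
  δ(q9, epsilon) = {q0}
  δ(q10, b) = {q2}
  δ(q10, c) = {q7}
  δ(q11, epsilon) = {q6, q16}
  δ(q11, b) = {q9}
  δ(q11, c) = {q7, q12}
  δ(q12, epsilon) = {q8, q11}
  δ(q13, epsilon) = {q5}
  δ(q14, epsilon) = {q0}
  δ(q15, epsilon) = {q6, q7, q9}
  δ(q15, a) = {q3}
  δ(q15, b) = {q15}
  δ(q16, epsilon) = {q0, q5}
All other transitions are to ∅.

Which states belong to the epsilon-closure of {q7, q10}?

{q0, q2, q3, q4, q5, q6, q7, q8, q9, q10, q13}

Start with {q7, q10}.
From q7 via epsilon: add q8.
From q8 via epsilon: add q5.
From q5 via epsilon: add q2, q3.
From q2 via epsilon: add q9.
From q3 via epsilon: add q4.
From q9 via epsilon: add q0.
From q0 via epsilon: add q6, q13.
No new states can be added; the closed set is {q0, q2, q3, q4, q5, q6, q7, q8, q9, q10, q13}.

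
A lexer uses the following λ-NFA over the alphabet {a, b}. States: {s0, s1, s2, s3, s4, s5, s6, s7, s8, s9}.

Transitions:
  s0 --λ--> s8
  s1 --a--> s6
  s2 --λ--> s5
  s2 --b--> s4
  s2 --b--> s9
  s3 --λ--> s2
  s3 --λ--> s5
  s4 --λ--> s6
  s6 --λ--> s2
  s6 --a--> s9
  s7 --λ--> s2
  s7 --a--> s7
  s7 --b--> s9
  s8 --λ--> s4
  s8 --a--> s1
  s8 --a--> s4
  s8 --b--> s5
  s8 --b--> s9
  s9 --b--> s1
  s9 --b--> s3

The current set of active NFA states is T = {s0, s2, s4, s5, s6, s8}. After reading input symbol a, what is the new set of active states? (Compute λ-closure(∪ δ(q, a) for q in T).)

s6 on a → {s9}.
s8 on a → {s1, s4}.
No a-transition from s0, s2, s4, s5.
Union after reading a: {s1, s4, s9}.
Now take the λ-closure:
From s4 via λ: add s6.
From s6 via λ: add s2.
From s2 via λ: add s5.
No new states can be added; the closed set is {s1, s2, s4, s5, s6, s9}.

{s1, s2, s4, s5, s6, s9}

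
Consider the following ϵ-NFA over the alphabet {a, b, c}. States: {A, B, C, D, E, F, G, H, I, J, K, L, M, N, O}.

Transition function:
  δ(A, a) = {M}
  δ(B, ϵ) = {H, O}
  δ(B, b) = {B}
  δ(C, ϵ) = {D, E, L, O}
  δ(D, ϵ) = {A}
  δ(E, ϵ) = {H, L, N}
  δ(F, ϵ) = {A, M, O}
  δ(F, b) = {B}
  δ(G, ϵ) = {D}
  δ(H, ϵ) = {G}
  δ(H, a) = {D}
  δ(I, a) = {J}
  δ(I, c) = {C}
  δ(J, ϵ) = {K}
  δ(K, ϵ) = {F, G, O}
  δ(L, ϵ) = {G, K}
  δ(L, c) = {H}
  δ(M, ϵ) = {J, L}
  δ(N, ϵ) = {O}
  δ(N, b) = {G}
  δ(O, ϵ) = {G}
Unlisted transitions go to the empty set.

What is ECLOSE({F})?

{A, D, F, G, J, K, L, M, O}

Start with {F}.
From F via ϵ: add A, M, O.
From M via ϵ: add J, L.
From O via ϵ: add G.
From G via ϵ: add D.
From J via ϵ: add K.
No new states can be added; the closed set is {A, D, F, G, J, K, L, M, O}.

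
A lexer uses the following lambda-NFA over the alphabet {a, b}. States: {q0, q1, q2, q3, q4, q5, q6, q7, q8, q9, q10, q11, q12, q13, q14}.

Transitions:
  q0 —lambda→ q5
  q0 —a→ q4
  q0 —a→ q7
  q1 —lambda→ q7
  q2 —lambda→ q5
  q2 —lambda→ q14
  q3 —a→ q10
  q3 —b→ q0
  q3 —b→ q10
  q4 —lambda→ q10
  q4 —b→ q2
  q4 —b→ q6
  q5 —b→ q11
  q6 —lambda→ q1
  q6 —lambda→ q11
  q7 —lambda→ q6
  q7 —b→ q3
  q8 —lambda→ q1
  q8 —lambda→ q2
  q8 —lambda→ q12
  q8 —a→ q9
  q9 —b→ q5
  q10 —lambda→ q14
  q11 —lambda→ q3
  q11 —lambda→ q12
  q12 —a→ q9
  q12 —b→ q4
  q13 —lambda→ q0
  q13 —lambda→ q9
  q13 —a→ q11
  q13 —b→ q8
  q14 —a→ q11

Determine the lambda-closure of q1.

{q1, q3, q6, q7, q11, q12}

Start with {q1}.
From q1 via lambda: add q7.
From q7 via lambda: add q6.
From q6 via lambda: add q11.
From q11 via lambda: add q3, q12.
No new states can be added; the closed set is {q1, q3, q6, q7, q11, q12}.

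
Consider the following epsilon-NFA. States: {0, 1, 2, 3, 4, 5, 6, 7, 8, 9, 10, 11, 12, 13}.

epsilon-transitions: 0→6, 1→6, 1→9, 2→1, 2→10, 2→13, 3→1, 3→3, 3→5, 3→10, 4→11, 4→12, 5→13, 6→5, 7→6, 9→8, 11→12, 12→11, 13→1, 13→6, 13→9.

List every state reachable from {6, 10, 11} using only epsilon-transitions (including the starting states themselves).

{1, 5, 6, 8, 9, 10, 11, 12, 13}

Start with {6, 10, 11}.
From 6 via epsilon: add 5.
From 11 via epsilon: add 12.
From 5 via epsilon: add 13.
From 13 via epsilon: add 1, 9.
From 9 via epsilon: add 8.
No new states can be added; the closed set is {1, 5, 6, 8, 9, 10, 11, 12, 13}.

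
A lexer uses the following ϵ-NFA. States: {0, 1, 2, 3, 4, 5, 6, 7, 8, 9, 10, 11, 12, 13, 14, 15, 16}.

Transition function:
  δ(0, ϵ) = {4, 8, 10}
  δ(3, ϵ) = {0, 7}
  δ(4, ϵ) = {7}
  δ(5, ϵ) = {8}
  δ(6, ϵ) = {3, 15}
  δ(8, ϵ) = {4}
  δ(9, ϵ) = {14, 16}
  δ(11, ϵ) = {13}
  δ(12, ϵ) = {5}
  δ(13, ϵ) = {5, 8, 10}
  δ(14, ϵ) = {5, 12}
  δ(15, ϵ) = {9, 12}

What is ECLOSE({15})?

Start with {15}.
From 15 via ϵ: add 9, 12.
From 9 via ϵ: add 14, 16.
From 12 via ϵ: add 5.
From 5 via ϵ: add 8.
From 8 via ϵ: add 4.
From 4 via ϵ: add 7.
No new states can be added; the closed set is {4, 5, 7, 8, 9, 12, 14, 15, 16}.

{4, 5, 7, 8, 9, 12, 14, 15, 16}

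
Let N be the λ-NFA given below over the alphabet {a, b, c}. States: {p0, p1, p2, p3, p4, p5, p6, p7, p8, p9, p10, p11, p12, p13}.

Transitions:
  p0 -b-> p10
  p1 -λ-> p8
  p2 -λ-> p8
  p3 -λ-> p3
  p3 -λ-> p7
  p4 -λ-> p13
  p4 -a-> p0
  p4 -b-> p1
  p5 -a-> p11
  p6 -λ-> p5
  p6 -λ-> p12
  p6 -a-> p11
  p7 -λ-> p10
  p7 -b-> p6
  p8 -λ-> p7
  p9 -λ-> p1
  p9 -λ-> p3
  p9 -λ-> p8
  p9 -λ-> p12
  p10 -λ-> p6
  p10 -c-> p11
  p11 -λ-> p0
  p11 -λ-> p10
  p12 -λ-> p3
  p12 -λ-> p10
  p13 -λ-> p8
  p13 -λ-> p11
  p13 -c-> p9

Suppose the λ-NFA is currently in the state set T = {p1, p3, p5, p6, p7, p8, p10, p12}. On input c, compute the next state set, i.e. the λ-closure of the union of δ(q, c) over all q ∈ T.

{p0, p3, p5, p6, p7, p10, p11, p12}

p10 on c → {p11}.
No c-transition from p1, p3, p5, p6, p7, p8, p12.
Union after reading c: {p11}.
Now take the λ-closure:
From p11 via λ: add p0, p10.
From p10 via λ: add p6.
From p6 via λ: add p5, p12.
From p12 via λ: add p3.
From p3 via λ: add p7.
No new states can be added; the closed set is {p0, p3, p5, p6, p7, p10, p11, p12}.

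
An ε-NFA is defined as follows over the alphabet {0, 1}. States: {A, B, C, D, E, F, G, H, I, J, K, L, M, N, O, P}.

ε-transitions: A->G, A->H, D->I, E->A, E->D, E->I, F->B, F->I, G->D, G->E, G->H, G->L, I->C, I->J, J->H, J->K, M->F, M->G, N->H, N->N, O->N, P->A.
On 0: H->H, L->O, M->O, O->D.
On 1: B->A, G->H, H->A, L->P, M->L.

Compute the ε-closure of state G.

{A, C, D, E, G, H, I, J, K, L}

Start with {G}.
From G via ε: add D, E, H, L.
From D via ε: add I.
From E via ε: add A.
From I via ε: add C, J.
From J via ε: add K.
No new states can be added; the closed set is {A, C, D, E, G, H, I, J, K, L}.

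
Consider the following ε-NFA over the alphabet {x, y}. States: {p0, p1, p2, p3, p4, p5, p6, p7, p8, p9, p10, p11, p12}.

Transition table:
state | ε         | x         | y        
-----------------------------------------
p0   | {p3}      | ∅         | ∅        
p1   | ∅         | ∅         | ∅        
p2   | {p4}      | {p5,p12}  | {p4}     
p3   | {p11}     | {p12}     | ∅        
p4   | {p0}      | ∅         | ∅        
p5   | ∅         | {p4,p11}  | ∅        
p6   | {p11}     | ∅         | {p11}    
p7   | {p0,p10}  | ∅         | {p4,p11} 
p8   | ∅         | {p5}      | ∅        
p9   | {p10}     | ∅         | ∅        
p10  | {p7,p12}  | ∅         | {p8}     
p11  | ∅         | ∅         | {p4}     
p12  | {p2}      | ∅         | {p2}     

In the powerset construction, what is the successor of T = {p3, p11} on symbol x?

p3 on x → {p12}.
No x-transition from p11.
Union after reading x: {p12}.
Now take the ε-closure:
From p12 via ε: add p2.
From p2 via ε: add p4.
From p4 via ε: add p0.
From p0 via ε: add p3.
From p3 via ε: add p11.
No new states can be added; the closed set is {p0, p2, p3, p4, p11, p12}.

{p0, p2, p3, p4, p11, p12}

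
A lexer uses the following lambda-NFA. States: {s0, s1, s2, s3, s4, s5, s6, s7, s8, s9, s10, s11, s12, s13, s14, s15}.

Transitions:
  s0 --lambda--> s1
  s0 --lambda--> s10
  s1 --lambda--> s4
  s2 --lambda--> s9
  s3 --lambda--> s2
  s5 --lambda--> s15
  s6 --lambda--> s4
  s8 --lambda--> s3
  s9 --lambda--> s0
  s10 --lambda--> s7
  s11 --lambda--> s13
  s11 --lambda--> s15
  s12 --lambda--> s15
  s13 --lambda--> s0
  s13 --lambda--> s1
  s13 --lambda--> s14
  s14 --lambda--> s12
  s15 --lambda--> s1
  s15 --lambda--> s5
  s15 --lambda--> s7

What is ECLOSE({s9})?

{s0, s1, s4, s7, s9, s10}

Start with {s9}.
From s9 via lambda: add s0.
From s0 via lambda: add s1, s10.
From s1 via lambda: add s4.
From s10 via lambda: add s7.
No new states can be added; the closed set is {s0, s1, s4, s7, s9, s10}.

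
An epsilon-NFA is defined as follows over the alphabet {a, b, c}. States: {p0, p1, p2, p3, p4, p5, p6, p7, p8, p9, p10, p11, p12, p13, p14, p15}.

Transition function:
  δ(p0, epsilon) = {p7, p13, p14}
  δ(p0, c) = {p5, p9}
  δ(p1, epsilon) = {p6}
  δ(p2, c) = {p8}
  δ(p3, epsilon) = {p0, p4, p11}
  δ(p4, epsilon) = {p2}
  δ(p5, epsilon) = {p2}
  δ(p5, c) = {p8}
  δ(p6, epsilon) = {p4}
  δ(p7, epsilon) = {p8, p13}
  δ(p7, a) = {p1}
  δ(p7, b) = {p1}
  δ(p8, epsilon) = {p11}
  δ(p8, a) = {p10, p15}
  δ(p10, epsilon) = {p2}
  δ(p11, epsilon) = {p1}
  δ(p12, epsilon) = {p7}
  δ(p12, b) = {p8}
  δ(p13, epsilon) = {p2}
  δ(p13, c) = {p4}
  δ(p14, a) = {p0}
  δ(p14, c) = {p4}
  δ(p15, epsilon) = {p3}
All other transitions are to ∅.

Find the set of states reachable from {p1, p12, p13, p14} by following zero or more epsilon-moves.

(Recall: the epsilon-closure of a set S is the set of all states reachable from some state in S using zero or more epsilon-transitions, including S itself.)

Start with {p1, p12, p13, p14}.
From p1 via epsilon: add p6.
From p12 via epsilon: add p7.
From p13 via epsilon: add p2.
From p6 via epsilon: add p4.
From p7 via epsilon: add p8.
From p8 via epsilon: add p11.
No new states can be added; the closed set is {p1, p2, p4, p6, p7, p8, p11, p12, p13, p14}.

{p1, p2, p4, p6, p7, p8, p11, p12, p13, p14}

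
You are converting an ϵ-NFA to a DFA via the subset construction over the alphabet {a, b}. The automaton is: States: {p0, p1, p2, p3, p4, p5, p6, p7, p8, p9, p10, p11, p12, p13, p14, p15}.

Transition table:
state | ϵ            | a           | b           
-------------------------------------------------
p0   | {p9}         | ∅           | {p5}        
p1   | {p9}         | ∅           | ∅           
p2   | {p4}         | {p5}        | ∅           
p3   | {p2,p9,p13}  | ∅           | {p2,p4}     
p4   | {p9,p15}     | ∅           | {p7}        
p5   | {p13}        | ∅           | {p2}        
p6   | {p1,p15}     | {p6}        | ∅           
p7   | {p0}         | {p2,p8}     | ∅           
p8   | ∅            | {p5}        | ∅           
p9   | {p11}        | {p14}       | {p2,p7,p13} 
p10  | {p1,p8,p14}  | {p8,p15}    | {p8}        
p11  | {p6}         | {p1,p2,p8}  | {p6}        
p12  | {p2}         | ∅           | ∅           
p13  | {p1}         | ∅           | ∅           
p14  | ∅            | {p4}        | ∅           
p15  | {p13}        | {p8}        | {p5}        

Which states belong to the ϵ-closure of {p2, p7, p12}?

{p0, p1, p2, p4, p6, p7, p9, p11, p12, p13, p15}

Start with {p2, p7, p12}.
From p2 via ϵ: add p4.
From p7 via ϵ: add p0.
From p0 via ϵ: add p9.
From p4 via ϵ: add p15.
From p9 via ϵ: add p11.
From p15 via ϵ: add p13.
From p11 via ϵ: add p6.
From p13 via ϵ: add p1.
No new states can be added; the closed set is {p0, p1, p2, p4, p6, p7, p9, p11, p12, p13, p15}.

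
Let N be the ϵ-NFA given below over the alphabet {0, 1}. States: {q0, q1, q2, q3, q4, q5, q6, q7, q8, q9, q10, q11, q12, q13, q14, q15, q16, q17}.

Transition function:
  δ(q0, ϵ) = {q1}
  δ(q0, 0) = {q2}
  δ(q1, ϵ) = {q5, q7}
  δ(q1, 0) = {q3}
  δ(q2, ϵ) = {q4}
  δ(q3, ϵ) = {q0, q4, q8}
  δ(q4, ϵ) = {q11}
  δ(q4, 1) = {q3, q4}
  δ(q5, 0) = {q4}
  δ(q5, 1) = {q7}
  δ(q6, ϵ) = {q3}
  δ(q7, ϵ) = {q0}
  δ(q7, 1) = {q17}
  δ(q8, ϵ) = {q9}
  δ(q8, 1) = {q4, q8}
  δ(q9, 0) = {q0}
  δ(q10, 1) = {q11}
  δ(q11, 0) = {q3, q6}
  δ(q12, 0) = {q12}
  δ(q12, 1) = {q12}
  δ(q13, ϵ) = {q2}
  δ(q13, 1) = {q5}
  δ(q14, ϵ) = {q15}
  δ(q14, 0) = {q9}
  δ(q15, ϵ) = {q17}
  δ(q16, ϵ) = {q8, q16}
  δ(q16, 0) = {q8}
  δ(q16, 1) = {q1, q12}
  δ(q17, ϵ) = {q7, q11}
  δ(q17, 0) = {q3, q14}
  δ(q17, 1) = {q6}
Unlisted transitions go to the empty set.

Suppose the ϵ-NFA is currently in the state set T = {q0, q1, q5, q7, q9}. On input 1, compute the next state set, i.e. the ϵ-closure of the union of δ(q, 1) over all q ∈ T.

{q0, q1, q5, q7, q11, q17}

q5 on 1 → {q7}.
q7 on 1 → {q17}.
No 1-transition from q0, q1, q9.
Union after reading 1: {q7, q17}.
Now take the ϵ-closure:
From q7 via ϵ: add q0.
From q17 via ϵ: add q11.
From q0 via ϵ: add q1.
From q1 via ϵ: add q5.
No new states can be added; the closed set is {q0, q1, q5, q7, q11, q17}.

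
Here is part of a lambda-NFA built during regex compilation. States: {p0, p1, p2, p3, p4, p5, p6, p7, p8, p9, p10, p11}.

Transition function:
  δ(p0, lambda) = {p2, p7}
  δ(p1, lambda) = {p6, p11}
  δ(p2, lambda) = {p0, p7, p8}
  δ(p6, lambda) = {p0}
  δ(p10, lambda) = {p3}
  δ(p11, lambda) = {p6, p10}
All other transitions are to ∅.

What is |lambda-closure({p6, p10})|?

Start with {p6, p10}.
From p6 via lambda: add p0.
From p10 via lambda: add p3.
From p0 via lambda: add p2, p7.
From p2 via lambda: add p8.
lambda-closure = {p0, p2, p3, p6, p7, p8, p10}, which has 7 states.

7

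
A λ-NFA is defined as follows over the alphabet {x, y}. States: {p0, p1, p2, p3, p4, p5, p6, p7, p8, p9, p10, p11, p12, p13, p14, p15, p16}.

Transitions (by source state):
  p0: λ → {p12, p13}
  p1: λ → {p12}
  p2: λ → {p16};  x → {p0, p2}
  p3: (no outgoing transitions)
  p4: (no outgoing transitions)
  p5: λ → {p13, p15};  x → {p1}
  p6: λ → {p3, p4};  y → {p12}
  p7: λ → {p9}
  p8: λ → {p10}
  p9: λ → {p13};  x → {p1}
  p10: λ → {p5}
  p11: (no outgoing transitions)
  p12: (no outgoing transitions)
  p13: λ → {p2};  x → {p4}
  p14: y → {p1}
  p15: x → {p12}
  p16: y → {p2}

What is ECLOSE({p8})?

{p2, p5, p8, p10, p13, p15, p16}

Start with {p8}.
From p8 via λ: add p10.
From p10 via λ: add p5.
From p5 via λ: add p13, p15.
From p13 via λ: add p2.
From p2 via λ: add p16.
No new states can be added; the closed set is {p2, p5, p8, p10, p13, p15, p16}.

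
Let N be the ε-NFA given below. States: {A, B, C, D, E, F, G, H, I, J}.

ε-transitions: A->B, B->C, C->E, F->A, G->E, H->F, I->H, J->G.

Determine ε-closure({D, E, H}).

Start with {D, E, H}.
From H via ε: add F.
From F via ε: add A.
From A via ε: add B.
From B via ε: add C.
No new states can be added; the closed set is {A, B, C, D, E, F, H}.

{A, B, C, D, E, F, H}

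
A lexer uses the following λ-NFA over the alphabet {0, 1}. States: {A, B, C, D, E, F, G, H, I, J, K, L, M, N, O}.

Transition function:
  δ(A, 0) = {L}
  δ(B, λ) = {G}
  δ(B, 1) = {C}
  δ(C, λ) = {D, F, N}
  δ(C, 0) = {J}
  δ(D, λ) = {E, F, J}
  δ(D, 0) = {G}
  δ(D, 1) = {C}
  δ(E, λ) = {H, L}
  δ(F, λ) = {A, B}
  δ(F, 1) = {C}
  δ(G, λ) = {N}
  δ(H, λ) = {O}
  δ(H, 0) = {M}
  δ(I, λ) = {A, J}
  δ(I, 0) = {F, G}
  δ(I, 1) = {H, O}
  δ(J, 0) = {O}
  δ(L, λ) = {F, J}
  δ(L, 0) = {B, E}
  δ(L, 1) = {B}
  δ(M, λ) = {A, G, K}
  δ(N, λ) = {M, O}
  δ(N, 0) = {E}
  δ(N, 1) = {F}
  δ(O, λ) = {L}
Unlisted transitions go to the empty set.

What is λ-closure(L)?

Start with {L}.
From L via λ: add F, J.
From F via λ: add A, B.
From B via λ: add G.
From G via λ: add N.
From N via λ: add M, O.
From M via λ: add K.
No new states can be added; the closed set is {A, B, F, G, J, K, L, M, N, O}.

{A, B, F, G, J, K, L, M, N, O}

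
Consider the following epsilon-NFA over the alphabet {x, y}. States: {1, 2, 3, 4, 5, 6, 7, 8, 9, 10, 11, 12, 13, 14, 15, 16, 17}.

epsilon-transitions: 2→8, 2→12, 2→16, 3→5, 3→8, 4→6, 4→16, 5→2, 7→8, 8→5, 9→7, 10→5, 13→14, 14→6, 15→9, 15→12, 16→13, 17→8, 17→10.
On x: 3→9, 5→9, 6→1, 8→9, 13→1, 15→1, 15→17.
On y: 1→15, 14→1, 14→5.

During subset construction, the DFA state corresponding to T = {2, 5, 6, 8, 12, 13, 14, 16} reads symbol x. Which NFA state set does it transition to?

5 on x → {9}.
6 on x → {1}.
8 on x → {9}.
13 on x → {1}.
No x-transition from 2, 12, 14, 16.
Union after reading x: {1, 9}.
Now take the epsilon-closure:
From 9 via epsilon: add 7.
From 7 via epsilon: add 8.
From 8 via epsilon: add 5.
From 5 via epsilon: add 2.
From 2 via epsilon: add 12, 16.
From 16 via epsilon: add 13.
From 13 via epsilon: add 14.
From 14 via epsilon: add 6.
No new states can be added; the closed set is {1, 2, 5, 6, 7, 8, 9, 12, 13, 14, 16}.

{1, 2, 5, 6, 7, 8, 9, 12, 13, 14, 16}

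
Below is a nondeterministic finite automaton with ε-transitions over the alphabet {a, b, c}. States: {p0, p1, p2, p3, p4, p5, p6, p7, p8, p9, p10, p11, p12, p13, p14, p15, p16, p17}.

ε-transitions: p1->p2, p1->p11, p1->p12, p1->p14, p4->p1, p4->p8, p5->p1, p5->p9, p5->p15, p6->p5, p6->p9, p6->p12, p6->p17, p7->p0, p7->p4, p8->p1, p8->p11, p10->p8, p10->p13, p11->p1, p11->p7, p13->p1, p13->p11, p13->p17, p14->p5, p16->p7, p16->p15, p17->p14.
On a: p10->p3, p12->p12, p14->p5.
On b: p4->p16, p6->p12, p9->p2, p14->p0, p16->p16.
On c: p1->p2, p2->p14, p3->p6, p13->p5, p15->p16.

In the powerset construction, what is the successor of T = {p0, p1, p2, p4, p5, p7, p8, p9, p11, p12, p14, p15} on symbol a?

{p0, p1, p2, p4, p5, p7, p8, p9, p11, p12, p14, p15}

p12 on a → {p12}.
p14 on a → {p5}.
No a-transition from p0, p1, p2, p4, p5, p7, p8, p9, p11, p15.
Union after reading a: {p5, p12}.
Now take the ε-closure:
From p5 via ε: add p1, p9, p15.
From p1 via ε: add p2, p11, p14.
From p11 via ε: add p7.
From p7 via ε: add p0, p4.
From p4 via ε: add p8.
No new states can be added; the closed set is {p0, p1, p2, p4, p5, p7, p8, p9, p11, p12, p14, p15}.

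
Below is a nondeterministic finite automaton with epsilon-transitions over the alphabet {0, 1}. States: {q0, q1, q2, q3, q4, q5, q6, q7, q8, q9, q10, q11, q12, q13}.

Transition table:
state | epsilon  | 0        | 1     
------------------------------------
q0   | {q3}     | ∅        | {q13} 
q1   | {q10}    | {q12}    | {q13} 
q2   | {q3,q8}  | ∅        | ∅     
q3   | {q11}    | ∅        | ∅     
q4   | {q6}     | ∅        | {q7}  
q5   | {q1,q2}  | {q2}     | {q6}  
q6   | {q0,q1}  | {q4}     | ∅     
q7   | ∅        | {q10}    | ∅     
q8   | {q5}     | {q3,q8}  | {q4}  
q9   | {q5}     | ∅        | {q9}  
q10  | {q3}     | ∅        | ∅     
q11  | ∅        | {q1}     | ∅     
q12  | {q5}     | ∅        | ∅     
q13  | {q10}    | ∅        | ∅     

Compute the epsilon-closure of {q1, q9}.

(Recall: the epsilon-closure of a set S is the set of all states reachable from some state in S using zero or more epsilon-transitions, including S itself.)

{q1, q2, q3, q5, q8, q9, q10, q11}

Start with {q1, q9}.
From q1 via epsilon: add q10.
From q9 via epsilon: add q5.
From q5 via epsilon: add q2.
From q10 via epsilon: add q3.
From q2 via epsilon: add q8.
From q3 via epsilon: add q11.
No new states can be added; the closed set is {q1, q2, q3, q5, q8, q9, q10, q11}.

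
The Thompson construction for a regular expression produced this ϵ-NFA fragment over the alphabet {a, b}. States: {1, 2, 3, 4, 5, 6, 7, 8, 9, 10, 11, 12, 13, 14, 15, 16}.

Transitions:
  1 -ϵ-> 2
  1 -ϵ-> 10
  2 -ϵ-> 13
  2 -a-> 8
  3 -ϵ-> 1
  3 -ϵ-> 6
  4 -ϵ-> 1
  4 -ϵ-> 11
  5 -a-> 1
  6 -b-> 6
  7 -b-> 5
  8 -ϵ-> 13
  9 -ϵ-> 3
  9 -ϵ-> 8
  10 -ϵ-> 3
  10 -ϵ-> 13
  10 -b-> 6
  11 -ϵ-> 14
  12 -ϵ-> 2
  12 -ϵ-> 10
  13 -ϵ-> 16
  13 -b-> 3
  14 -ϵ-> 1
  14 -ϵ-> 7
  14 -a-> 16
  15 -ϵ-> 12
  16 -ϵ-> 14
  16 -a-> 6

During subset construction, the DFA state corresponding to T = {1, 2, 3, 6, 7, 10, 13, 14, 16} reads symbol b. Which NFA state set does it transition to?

{1, 2, 3, 5, 6, 7, 10, 13, 14, 16}

6 on b → {6}.
7 on b → {5}.
10 on b → {6}.
13 on b → {3}.
No b-transition from 1, 2, 3, 14, 16.
Union after reading b: {3, 5, 6}.
Now take the ϵ-closure:
From 3 via ϵ: add 1.
From 1 via ϵ: add 2, 10.
From 2 via ϵ: add 13.
From 13 via ϵ: add 16.
From 16 via ϵ: add 14.
From 14 via ϵ: add 7.
No new states can be added; the closed set is {1, 2, 3, 5, 6, 7, 10, 13, 14, 16}.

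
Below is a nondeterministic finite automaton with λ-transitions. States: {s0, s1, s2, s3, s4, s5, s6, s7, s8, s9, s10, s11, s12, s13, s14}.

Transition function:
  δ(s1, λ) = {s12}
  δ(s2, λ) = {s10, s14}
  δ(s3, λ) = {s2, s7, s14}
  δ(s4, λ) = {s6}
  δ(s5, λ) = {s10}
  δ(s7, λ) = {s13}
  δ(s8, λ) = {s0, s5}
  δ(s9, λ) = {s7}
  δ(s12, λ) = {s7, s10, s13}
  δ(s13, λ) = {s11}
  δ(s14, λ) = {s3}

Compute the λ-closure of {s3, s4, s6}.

{s2, s3, s4, s6, s7, s10, s11, s13, s14}

Start with {s3, s4, s6}.
From s3 via λ: add s2, s7, s14.
From s2 via λ: add s10.
From s7 via λ: add s13.
From s13 via λ: add s11.
No new states can be added; the closed set is {s2, s3, s4, s6, s7, s10, s11, s13, s14}.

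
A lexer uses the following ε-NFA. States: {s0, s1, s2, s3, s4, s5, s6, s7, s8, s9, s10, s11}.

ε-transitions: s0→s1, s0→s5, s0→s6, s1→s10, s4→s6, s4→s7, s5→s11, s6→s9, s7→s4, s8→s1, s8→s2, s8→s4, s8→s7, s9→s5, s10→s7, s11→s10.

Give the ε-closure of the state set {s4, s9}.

{s4, s5, s6, s7, s9, s10, s11}

Start with {s4, s9}.
From s4 via ε: add s6, s7.
From s9 via ε: add s5.
From s5 via ε: add s11.
From s11 via ε: add s10.
No new states can be added; the closed set is {s4, s5, s6, s7, s9, s10, s11}.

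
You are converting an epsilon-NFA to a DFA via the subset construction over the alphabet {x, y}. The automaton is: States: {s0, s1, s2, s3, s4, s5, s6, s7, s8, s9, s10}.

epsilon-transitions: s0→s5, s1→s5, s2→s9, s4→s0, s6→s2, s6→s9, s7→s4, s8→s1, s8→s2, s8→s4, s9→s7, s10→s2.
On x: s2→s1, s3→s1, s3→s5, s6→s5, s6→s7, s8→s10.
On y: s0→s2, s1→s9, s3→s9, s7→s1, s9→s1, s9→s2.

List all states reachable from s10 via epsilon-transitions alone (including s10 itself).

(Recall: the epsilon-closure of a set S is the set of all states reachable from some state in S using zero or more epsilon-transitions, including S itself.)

Start with {s10}.
From s10 via epsilon: add s2.
From s2 via epsilon: add s9.
From s9 via epsilon: add s7.
From s7 via epsilon: add s4.
From s4 via epsilon: add s0.
From s0 via epsilon: add s5.
No new states can be added; the closed set is {s0, s2, s4, s5, s7, s9, s10}.

{s0, s2, s4, s5, s7, s9, s10}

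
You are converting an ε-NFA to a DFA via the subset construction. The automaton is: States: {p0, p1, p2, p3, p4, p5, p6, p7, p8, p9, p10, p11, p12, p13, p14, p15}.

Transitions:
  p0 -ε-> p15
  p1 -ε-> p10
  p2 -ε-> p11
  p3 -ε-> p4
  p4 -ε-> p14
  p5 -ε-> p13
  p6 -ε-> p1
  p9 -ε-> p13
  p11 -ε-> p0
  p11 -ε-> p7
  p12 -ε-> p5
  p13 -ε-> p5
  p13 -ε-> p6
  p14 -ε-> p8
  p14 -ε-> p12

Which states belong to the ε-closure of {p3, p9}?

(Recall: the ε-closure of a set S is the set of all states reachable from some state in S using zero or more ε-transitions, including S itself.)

{p1, p3, p4, p5, p6, p8, p9, p10, p12, p13, p14}

Start with {p3, p9}.
From p3 via ε: add p4.
From p9 via ε: add p13.
From p4 via ε: add p14.
From p13 via ε: add p5, p6.
From p6 via ε: add p1.
From p14 via ε: add p8, p12.
From p1 via ε: add p10.
No new states can be added; the closed set is {p1, p3, p4, p5, p6, p8, p9, p10, p12, p13, p14}.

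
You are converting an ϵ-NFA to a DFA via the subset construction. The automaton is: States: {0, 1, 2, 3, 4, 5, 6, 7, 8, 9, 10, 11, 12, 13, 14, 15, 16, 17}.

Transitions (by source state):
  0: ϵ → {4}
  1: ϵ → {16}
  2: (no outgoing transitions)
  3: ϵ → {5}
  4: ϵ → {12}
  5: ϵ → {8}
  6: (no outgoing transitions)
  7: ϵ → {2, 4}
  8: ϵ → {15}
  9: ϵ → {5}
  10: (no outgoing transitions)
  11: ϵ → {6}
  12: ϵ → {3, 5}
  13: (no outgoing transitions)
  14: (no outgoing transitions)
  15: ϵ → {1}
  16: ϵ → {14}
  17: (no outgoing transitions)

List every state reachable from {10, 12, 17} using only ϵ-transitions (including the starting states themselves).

Start with {10, 12, 17}.
From 12 via ϵ: add 3, 5.
From 5 via ϵ: add 8.
From 8 via ϵ: add 15.
From 15 via ϵ: add 1.
From 1 via ϵ: add 16.
From 16 via ϵ: add 14.
No new states can be added; the closed set is {1, 3, 5, 8, 10, 12, 14, 15, 16, 17}.

{1, 3, 5, 8, 10, 12, 14, 15, 16, 17}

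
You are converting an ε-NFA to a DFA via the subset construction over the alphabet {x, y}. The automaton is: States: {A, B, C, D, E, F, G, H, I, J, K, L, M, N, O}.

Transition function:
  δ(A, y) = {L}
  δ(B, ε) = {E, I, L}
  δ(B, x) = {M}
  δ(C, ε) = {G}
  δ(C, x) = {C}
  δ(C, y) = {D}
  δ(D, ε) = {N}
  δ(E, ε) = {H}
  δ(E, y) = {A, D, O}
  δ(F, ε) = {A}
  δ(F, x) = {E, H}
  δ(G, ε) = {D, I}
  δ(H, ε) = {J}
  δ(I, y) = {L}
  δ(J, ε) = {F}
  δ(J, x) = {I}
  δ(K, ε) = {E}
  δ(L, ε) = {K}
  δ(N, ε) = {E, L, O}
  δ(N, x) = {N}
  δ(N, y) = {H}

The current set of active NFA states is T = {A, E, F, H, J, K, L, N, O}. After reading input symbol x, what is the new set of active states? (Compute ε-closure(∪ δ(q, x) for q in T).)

F on x → {E, H}.
J on x → {I}.
N on x → {N}.
No x-transition from A, E, H, K, L, O.
Union after reading x: {E, H, I, N}.
Now take the ε-closure:
From H via ε: add J.
From N via ε: add L, O.
From J via ε: add F.
From L via ε: add K.
From F via ε: add A.
No new states can be added; the closed set is {A, E, F, H, I, J, K, L, N, O}.

{A, E, F, H, I, J, K, L, N, O}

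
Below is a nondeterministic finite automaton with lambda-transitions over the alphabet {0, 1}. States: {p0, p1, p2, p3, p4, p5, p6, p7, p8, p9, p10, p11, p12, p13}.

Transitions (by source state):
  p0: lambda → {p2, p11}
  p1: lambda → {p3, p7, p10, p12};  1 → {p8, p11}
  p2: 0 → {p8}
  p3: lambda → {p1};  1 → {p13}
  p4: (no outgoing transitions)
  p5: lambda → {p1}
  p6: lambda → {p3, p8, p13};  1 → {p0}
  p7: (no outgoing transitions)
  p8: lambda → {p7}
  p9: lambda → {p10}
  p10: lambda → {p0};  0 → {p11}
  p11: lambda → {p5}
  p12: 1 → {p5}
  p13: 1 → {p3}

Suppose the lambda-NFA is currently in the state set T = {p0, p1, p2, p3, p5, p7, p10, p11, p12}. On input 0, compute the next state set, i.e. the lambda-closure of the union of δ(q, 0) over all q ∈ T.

p2 on 0 → {p8}.
p10 on 0 → {p11}.
No 0-transition from p0, p1, p3, p5, p7, p11, p12.
Union after reading 0: {p8, p11}.
Now take the lambda-closure:
From p8 via lambda: add p7.
From p11 via lambda: add p5.
From p5 via lambda: add p1.
From p1 via lambda: add p3, p10, p12.
From p10 via lambda: add p0.
From p0 via lambda: add p2.
No new states can be added; the closed set is {p0, p1, p2, p3, p5, p7, p8, p10, p11, p12}.

{p0, p1, p2, p3, p5, p7, p8, p10, p11, p12}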